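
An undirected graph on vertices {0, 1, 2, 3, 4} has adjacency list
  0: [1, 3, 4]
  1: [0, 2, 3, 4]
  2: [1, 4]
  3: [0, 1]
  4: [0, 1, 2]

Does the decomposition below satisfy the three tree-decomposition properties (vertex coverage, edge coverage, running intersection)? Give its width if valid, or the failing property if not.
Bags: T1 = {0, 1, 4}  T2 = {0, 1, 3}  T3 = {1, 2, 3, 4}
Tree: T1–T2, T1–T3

A tree decomposition must satisfy three properties: every vertex lies in some bag; for every edge, both endpoints lie together in some bag; and for every vertex, the bags containing it form a connected subtree. Here bags containing vertex 3 are not connected in the tree, so the decomposition is invalid.

No — bags containing vertex 3 are not connected in the tree.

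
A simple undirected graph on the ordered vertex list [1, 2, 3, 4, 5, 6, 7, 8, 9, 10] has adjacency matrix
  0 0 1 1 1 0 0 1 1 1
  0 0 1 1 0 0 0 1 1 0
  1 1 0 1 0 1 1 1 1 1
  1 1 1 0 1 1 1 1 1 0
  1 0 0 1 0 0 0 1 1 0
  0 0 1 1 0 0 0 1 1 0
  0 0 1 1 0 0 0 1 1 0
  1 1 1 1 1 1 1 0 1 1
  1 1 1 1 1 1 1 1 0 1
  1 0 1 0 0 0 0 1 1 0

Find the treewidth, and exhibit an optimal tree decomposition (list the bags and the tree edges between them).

Every bag has size at most 5, so the width is 5 − 1 = 4 and tw(G) ≤ 4. Conversely, {1, 3, 8, 9, 10} is a clique of size 5, and the vertices of any clique must share a bag in every tree decomposition; so some bag has ≥ 5 vertices and tw(G) ≥ 4. The upper and lower bounds meet at 4, so that is the treewidth.

Treewidth 4.
One optimal decomposition is:
Bags: B1 = {3, 4, 6, 8, 9}  B2 = {1, 3, 4, 8, 9}  B3 = {3, 4, 7, 8, 9}  B4 = {2, 3, 4, 8, 9}  B5 = {1, 3, 8, 9, 10}  B6 = {1, 4, 5, 8, 9}
Tree: B1–B2, B1–B3, B1–B4, B2–B5, B2–B6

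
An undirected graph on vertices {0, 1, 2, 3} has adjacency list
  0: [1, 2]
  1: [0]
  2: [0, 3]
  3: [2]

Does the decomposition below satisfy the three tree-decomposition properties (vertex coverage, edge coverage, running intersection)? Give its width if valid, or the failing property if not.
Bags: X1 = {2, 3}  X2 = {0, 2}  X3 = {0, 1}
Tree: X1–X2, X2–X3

Vertex coverage: the bags together contain {0, 1, 2, 3}, the full vertex set. Edge coverage: each edge of G has both endpoints in at least one bag. Running intersection: for every vertex, the bags containing it form a connected subtree. All three properties hold, so this is a valid tree decomposition of width max|bag| − 1 = 1, and hence tw(G) ≤ 1.

Yes; width 1.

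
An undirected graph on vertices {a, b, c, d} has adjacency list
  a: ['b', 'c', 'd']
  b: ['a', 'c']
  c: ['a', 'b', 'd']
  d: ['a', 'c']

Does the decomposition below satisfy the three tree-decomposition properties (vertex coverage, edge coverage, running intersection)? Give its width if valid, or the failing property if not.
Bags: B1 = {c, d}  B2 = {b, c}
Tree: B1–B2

A tree decomposition must satisfy three properties: every vertex lies in some bag; for every edge, both endpoints lie together in some bag; and for every vertex, the bags containing it form a connected subtree. Here vertex a appears in no bag, so the decomposition is invalid.

No — vertex a appears in no bag.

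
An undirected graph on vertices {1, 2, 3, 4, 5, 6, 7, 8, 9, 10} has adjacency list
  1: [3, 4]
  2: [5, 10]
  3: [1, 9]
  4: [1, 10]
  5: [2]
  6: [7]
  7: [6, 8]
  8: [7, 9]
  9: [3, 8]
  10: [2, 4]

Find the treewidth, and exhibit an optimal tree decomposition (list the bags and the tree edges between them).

Treewidth 1.
Bags: B1 = {6, 7}  B2 = {7, 8}  B3 = {8, 9}  B4 = {3, 9}  B5 = {1, 3}  B6 = {1, 4}  B7 = {4, 10}  B8 = {2, 10}  B9 = {2, 5}
Tree: B1–B2, B2–B3, B3–B4, B4–B5, B5–B6, B6–B7, B7–B8, B8–B9

Each bag holds 2 vertices, so the decomposition has width 1, which upper-bounds the treewidth. G has an edge, so its treewidth is at least 1. Therefore the treewidth is 1.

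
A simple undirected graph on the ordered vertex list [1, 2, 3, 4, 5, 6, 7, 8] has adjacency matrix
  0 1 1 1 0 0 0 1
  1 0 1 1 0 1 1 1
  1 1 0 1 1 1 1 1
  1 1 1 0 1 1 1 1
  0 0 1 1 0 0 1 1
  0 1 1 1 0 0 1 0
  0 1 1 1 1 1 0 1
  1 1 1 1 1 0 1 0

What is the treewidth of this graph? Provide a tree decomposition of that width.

Every bag has size at most 5, so the width is 5 − 1 = 4 and tw(G) ≤ 4. On the other hand G contains the 5-clique {1, 2, 3, 4, 8}. A clique must lie in a single bag of any decomposition, so no decomposition can have width below 4. Combining the bounds, tw(G) = 4.

Treewidth 4.
Bags: B1 = {2, 3, 4, 7, 8}  B2 = {3, 4, 5, 7, 8}  B3 = {2, 3, 4, 6, 7}  B4 = {1, 2, 3, 4, 8}
Tree: B1–B2, B1–B3, B1–B4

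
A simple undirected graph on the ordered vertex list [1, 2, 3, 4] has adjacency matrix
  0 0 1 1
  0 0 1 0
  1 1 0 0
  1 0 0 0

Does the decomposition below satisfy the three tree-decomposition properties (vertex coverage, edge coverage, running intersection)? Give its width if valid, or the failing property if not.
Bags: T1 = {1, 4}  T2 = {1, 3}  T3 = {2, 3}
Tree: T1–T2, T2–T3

Vertex coverage: the bags together contain {1, 2, 3, 4}, the full vertex set. Edge coverage: each edge of G has both endpoints in at least one bag. Running intersection: for every vertex, the bags containing it form a connected subtree. All three properties hold, so this is a valid tree decomposition of width max|bag| − 1 = 1, and hence tw(G) ≤ 1.

Yes; width 1.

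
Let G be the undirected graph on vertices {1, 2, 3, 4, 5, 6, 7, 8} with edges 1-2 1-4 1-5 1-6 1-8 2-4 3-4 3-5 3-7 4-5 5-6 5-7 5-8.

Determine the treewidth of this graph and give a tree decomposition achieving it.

Every bag has size at most 3, so the width is 3 − 1 = 2 and tw(G) ≤ 2. On the other hand G contains the 3-clique {1, 2, 4}. A clique must lie in a single bag of any decomposition, so no decomposition can have width below 2. The upper and lower bounds meet at 2, so that is the treewidth.

Treewidth 2.
Bags: B1 = {3, 4, 5}  B2 = {1, 4, 5}  B3 = {1, 5, 6}  B4 = {1, 2, 4}  B5 = {3, 5, 7}  B6 = {1, 5, 8}
Tree: B1–B2, B2–B3, B2–B4, B1–B5, B3–B6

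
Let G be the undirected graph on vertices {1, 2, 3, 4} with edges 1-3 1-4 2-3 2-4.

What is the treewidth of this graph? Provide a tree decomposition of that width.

The largest bag has 3 vertices, giving width 2; this decomposition certifies tw(G) ≤ 2. Since 4–1–3–2–4 is a cycle in G, G is not acyclic. Forests are exactly the graphs of treewidth ≤ 1, so tw(G) ≥ 2. Therefore the treewidth is 2.

Treewidth 2.
Bags: B1 = {1, 3, 4}  B2 = {2, 3, 4}
Tree: B1–B2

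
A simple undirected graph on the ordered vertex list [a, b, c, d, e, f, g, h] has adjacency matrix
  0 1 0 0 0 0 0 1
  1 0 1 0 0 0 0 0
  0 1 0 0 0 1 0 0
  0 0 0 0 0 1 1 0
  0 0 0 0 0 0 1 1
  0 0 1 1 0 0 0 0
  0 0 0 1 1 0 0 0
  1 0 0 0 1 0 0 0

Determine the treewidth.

2

A width-2 tree decomposition is:
Bags: B1 = {c, d, f}  B2 = {b, c, d}  B3 = {a, b, d}  B4 = {a, d, h}  B5 = {d, e, h}  B6 = {d, e, g}
Tree: B1–B2, B2–B3, B3–B4, B4–B5, B5–B6
Every bag has size at most 3, so the width is 3 − 1 = 2 and tw(G) ≤ 2. Since d–f–c–b–a–h–e–g–d is a cycle in G, G is not acyclic. Forests are exactly the graphs of treewidth ≤ 1, so tw(G) ≥ 2. Hence tw(G) = 2 exactly.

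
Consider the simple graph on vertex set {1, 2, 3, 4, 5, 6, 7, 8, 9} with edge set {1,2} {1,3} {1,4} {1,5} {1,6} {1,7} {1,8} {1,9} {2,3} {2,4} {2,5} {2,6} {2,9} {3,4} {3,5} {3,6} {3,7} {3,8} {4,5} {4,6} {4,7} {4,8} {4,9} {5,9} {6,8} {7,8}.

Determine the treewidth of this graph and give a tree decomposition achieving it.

Treewidth 4.
One optimal decomposition is:
Bags: B1 = {1, 2, 3, 4, 6}  B2 = {1, 2, 3, 4, 5}  B3 = {1, 3, 4, 6, 8}  B4 = {1, 2, 4, 5, 9}  B5 = {1, 3, 4, 7, 8}
Tree: B1–B2, B1–B3, B2–B4, B3–B5

The largest bag has 5 vertices, giving width 4; this decomposition certifies tw(G) ≤ 4. For the lower bound, the 5 vertices {1, 2, 4, 5, 9} are pairwise adjacent, and any tree decomposition puts a clique entirely inside one bag — forcing width ≥ 4. The upper and lower bounds meet at 4, so that is the treewidth.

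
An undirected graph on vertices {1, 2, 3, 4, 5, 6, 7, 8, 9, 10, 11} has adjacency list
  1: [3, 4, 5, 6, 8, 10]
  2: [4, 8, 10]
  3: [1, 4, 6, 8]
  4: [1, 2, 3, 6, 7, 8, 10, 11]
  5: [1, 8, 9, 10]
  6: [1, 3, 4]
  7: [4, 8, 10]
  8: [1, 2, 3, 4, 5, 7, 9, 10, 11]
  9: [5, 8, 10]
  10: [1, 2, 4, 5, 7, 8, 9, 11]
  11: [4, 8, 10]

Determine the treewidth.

3

A width-3 tree decomposition is:
Bags: B1 = {1, 5, 8, 10}  B2 = {5, 8, 9, 10}  B3 = {1, 4, 8, 10}  B4 = {1, 3, 4, 8}  B5 = {4, 8, 10, 11}  B6 = {2, 4, 8, 10}  B7 = {1, 3, 4, 6}  B8 = {4, 7, 8, 10}
Tree: B1–B2, B1–B3, B3–B4, B3–B5, B5–B6, B4–B7, B6–B8
Each bag holds 4 vertices, so the decomposition has width 3, which upper-bounds the treewidth. For the lower bound, the 4 vertices {5, 8, 9, 10} are pairwise adjacent, and any tree decomposition puts a clique entirely inside one bag — forcing width ≥ 3. Hence tw(G) = 3 exactly.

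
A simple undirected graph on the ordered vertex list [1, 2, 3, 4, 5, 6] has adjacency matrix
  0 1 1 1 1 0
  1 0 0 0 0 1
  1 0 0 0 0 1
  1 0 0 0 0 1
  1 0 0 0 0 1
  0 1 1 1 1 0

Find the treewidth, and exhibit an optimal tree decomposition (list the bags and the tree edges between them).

Treewidth 2.
Bags: B1 = {1, 4, 6}  B2 = {1, 2, 6}  B3 = {1, 3, 6}  B4 = {1, 5, 6}
Tree: B1–B2, B2–B3, B3–B4

The largest bag has 3 vertices, giving width 2; this decomposition certifies tw(G) ≤ 2. The edges 4–1–2–6–4 form a cycle, so G is not a tree and its treewidth is at least 2. Therefore the treewidth is 2.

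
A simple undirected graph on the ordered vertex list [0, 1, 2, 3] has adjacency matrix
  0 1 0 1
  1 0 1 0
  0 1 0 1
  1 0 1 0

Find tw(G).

2

A width-2 tree decomposition is:
Bags: B1 = {0, 1, 2}  B2 = {0, 2, 3}
Tree: B1–B2
Every bag has size at most 3, so the width is 3 − 1 = 2 and tw(G) ≤ 2. For the lower bound, G contains the cycle 2–1–0–3–2, so G is not a forest; only forests have treewidth ≤ 1, hence tw(G) ≥ 2. Therefore the treewidth is 2.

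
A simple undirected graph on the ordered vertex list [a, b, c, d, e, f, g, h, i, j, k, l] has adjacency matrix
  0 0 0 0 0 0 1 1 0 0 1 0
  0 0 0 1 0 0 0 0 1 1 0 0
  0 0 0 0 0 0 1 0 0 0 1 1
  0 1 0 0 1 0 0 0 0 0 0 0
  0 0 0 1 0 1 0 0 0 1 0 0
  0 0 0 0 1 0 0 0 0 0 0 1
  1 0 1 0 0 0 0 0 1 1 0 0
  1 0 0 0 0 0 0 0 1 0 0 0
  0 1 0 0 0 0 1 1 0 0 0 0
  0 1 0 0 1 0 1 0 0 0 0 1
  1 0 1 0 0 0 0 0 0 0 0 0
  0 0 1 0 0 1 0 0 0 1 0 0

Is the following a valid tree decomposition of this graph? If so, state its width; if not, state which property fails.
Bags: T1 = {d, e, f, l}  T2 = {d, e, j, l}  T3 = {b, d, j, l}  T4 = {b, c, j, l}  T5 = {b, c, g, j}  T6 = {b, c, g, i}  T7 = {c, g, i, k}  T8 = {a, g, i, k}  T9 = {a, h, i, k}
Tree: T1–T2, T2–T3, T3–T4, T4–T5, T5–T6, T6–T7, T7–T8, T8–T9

Every vertex of G appears in some bag (union = {a, b, c, d, e, f, g, h, i, j, k, l}); every edge is covered by a bag; and for each vertex v the set of bags containing v is connected in the bag tree. The decomposition is therefore valid. The largest bag has 4 vertices, so the width is 3.

Yes; width 3.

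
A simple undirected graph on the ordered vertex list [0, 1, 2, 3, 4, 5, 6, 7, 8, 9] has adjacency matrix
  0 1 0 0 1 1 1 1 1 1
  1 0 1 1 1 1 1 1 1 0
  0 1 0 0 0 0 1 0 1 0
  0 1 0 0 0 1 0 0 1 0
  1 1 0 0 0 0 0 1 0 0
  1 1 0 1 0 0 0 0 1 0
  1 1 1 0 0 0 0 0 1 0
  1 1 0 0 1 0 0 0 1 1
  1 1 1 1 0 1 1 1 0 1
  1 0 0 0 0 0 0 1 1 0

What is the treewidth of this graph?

3

A width-3 tree decomposition is:
Bags: B1 = {0, 1, 7, 8}  B2 = {0, 1, 6, 8}  B3 = {0, 7, 8, 9}  B4 = {0, 1, 4, 7}  B5 = {1, 2, 6, 8}  B6 = {0, 1, 5, 8}  B7 = {1, 3, 5, 8}
Tree: B1–B2, B1–B3, B1–B4, B2–B5, B1–B6, B6–B7
Every bag has size at most 4, so the width is 4 − 1 = 3 and tw(G) ≤ 3. On the other hand G contains the 4-clique {0, 1, 5, 8}. A clique must lie in a single bag of any decomposition, so no decomposition can have width below 3. Combining the bounds, tw(G) = 3.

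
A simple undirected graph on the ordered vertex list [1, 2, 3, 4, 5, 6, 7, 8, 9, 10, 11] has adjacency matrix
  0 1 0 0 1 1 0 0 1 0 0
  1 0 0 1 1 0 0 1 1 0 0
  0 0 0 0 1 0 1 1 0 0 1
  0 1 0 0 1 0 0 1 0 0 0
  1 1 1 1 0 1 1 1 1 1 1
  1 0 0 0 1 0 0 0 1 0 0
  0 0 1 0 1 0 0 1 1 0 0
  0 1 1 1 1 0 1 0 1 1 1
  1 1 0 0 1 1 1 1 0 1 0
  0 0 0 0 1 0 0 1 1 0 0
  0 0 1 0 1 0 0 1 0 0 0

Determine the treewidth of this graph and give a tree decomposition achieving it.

Treewidth 3.
Bags: B1 = {5, 7, 8, 9}  B2 = {2, 5, 8, 9}  B3 = {5, 8, 9, 10}  B4 = {1, 2, 5, 9}  B5 = {3, 5, 7, 8}  B6 = {1, 5, 6, 9}  B7 = {2, 4, 5, 8}  B8 = {3, 5, 8, 11}
Tree: B1–B2, B2–B3, B2–B4, B1–B5, B4–B6, B2–B7, B5–B8

Each bag holds 4 vertices, so the decomposition has width 3, which upper-bounds the treewidth. On the other hand G contains the 4-clique {3, 5, 8, 11}. A clique must lie in a single bag of any decomposition, so no decomposition can have width below 3. The upper and lower bounds meet at 3, so that is the treewidth.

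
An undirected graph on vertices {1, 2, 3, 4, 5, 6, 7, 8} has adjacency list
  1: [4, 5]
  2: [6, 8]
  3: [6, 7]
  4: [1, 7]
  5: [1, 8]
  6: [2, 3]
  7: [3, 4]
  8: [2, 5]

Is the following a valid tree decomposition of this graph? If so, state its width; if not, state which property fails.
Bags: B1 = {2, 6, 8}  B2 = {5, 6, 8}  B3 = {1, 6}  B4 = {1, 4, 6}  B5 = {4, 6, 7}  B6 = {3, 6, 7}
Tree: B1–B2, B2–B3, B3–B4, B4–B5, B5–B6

A tree decomposition must satisfy three properties: every vertex lies in some bag; for every edge, both endpoints lie together in some bag; and for every vertex, the bags containing it form a connected subtree. Here edge (5,1) lies in no bag, so the decomposition is invalid.

No — edge (5,1) lies in no bag.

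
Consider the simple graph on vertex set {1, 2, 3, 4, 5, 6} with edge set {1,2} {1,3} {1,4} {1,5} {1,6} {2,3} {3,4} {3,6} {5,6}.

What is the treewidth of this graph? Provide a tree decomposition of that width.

Treewidth 2.
One optimal decomposition is:
Bags: B1 = {1, 3, 6}  B2 = {1, 5, 6}  B3 = {1, 3, 4}  B4 = {1, 2, 3}
Tree: B1–B2, B1–B3, B3–B4

Every bag has size at most 3, so the width is 3 − 1 = 2 and tw(G) ≤ 2. For the lower bound, the 3 vertices {1, 2, 3} are pairwise adjacent, and any tree decomposition puts a clique entirely inside one bag — forcing width ≥ 2. Combining the bounds, tw(G) = 2.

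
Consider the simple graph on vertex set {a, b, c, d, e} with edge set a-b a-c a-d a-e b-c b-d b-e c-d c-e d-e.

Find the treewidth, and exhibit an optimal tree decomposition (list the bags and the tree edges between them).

Treewidth 4.
Bags: B1 = {a, b, c, d, e}
Tree: (single bag)

A single bag containing all 5 vertices is trivially a valid decomposition of width 4. For the lower bound, the 5 vertices {a, b, c, d, e} are pairwise adjacent, and any tree decomposition puts a clique entirely inside one bag — forcing width ≥ 4. Therefore the treewidth is 4.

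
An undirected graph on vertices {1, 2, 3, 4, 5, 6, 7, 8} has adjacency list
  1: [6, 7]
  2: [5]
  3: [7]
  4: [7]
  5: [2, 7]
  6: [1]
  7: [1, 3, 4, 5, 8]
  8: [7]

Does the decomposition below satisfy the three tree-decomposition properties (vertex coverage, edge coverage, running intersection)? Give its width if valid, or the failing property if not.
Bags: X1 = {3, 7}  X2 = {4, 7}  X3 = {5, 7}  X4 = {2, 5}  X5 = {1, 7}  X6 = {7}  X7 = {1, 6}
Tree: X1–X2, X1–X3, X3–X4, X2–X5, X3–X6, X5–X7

A tree decomposition must satisfy three properties: every vertex lies in some bag; for every edge, both endpoints lie together in some bag; and for every vertex, the bags containing it form a connected subtree. Here vertex 8 appears in no bag, so the decomposition is invalid.

No — vertex 8 appears in no bag.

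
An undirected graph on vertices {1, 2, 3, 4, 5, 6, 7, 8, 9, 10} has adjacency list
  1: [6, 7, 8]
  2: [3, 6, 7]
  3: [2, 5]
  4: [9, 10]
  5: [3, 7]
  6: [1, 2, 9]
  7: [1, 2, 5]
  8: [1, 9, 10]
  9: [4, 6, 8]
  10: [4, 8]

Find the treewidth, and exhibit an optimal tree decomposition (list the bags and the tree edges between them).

Treewidth 2.
Bags: B1 = {3, 5, 7}  B2 = {2, 3, 7}  B3 = {1, 2, 7}  B4 = {1, 2, 6}  B5 = {1, 6, 8}  B6 = {6, 8, 9}  B7 = {8, 9, 10}  B8 = {4, 9, 10}
Tree: B1–B2, B2–B3, B3–B4, B4–B5, B5–B6, B6–B7, B7–B8

Every bag has size at most 3, so the width is 3 − 1 = 2 and tw(G) ≤ 2. For the lower bound, G contains the cycle 5–3–2–7–5, so G is not a forest; only forests have treewidth ≤ 1, hence tw(G) ≥ 2. Hence tw(G) = 2 exactly.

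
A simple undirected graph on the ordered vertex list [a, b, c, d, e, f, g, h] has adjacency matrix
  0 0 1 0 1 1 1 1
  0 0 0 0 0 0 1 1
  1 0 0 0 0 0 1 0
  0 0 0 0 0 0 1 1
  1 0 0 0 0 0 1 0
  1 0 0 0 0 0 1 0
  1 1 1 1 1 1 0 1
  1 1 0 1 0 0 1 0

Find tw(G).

A width-2 tree decomposition is:
Bags: B1 = {b, g, h}  B2 = {a, g, h}  B3 = {d, g, h}  B4 = {a, f, g}  B5 = {a, c, g}  B6 = {a, e, g}
Tree: B1–B2, B2–B3, B2–B4, B2–B5, B2–B6
Every bag has size at most 3, so the width is 3 − 1 = 2 and tw(G) ≤ 2. For the lower bound, the 3 vertices {d, g, h} are pairwise adjacent, and any tree decomposition puts a clique entirely inside one bag — forcing width ≥ 2. Therefore the treewidth is 2.

2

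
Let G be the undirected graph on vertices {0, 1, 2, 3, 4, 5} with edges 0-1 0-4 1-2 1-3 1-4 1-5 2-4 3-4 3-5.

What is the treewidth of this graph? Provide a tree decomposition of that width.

Treewidth 2.
One such decomposition:
Bags: B1 = {1, 3, 4}  B2 = {1, 2, 4}  B3 = {1, 3, 5}  B4 = {0, 1, 4}
Tree: B1–B2, B1–B3, B2–B4

The largest bag has 3 vertices, giving width 2; this decomposition certifies tw(G) ≤ 2. On the other hand G contains the 3-clique {0, 1, 4}. A clique must lie in a single bag of any decomposition, so no decomposition can have width below 2. The upper and lower bounds meet at 2, so that is the treewidth.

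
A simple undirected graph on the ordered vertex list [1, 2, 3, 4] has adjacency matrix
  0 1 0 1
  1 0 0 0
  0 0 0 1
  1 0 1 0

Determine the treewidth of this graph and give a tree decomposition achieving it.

Every bag has size at most 2, so the width is 2 − 1 = 1 and tw(G) ≤ 1. Since G has at least one edge (e.g. 1–2), it is not an edgeless graph, so tw(G) ≥ 1. Hence tw(G) = 1 exactly.

Treewidth 1.
One such decomposition:
Bags: B1 = {1, 2}  B2 = {1, 4}  B3 = {3, 4}
Tree: B1–B2, B2–B3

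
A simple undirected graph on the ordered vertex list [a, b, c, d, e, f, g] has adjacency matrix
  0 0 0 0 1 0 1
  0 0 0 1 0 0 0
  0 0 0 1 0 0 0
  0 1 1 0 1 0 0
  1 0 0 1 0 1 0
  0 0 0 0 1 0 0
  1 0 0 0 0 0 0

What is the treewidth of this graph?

A width-1 tree decomposition is:
Bags: B1 = {d, e}  B2 = {e, f}  B3 = {a, e}  B4 = {c, d}  B5 = {a, g}  B6 = {b, d}
Tree: B1–B2, B2–B3, B1–B4, B3–B5, B4–B6
The largest bag has 2 vertices, giving width 1; this decomposition certifies tw(G) ≤ 1. G has an edge, so its treewidth is at least 1. Therefore the treewidth is 1.

1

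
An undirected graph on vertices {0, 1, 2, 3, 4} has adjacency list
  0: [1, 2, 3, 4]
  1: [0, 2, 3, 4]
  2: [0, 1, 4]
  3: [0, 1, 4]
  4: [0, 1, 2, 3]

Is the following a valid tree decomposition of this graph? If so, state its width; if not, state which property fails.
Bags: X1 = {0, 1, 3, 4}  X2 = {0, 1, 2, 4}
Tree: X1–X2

Yes; width 3.

Every vertex of G appears in some bag (union = {0, 1, 2, 3, 4}); every edge is covered by a bag; and for each vertex v the set of bags containing v is connected in the bag tree. The decomposition is therefore valid. The largest bag has 4 vertices, so the width is 3.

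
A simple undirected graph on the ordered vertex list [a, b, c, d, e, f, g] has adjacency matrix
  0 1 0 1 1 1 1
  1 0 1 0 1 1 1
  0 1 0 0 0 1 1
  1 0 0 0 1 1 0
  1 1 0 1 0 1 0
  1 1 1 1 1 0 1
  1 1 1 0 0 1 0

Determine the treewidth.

3

A width-3 tree decomposition is:
Bags: B1 = {a, b, f, g}  B2 = {a, b, e, f}  B3 = {b, c, f, g}  B4 = {a, d, e, f}
Tree: B1–B2, B1–B3, B2–B4
Every bag has size at most 4, so the width is 4 − 1 = 3 and tw(G) ≤ 3. Conversely, {a, d, e, f} is a clique of size 4, and the vertices of any clique must share a bag in every tree decomposition; so some bag has ≥ 4 vertices and tw(G) ≥ 3. Therefore the treewidth is 3.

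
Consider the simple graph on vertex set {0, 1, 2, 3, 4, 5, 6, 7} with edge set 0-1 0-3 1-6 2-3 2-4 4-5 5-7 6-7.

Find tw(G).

A width-2 tree decomposition is:
Bags: B1 = {1, 6, 7}  B2 = {1, 5, 7}  B3 = {1, 4, 5}  B4 = {1, 2, 4}  B5 = {1, 2, 3}  B6 = {0, 1, 3}
Tree: B1–B2, B2–B3, B3–B4, B4–B5, B5–B6
The largest bag has 3 vertices, giving width 2; this decomposition certifies tw(G) ≤ 2. For the lower bound, G contains the cycle 1–6–7–5–4–2–3–0–1, so G is not a forest; only forests have treewidth ≤ 1, hence tw(G) ≥ 2. Therefore the treewidth is 2.

2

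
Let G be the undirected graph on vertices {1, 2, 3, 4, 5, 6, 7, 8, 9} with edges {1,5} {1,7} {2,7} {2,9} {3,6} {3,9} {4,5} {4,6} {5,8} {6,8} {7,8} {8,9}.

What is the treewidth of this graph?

3

A width-3 tree decomposition is:
Bags: B1 = {3, 4, 5, 6}  B2 = {3, 5, 6, 8}  B3 = {3, 5, 8, 9}  B4 = {1, 5, 8, 9}  B5 = {1, 7, 8, 9}  B6 = {1, 2, 7, 9}
Tree: B1–B2, B2–B3, B3–B4, B4–B5, B5–B6
The largest bag has 4 vertices, giving width 3; this decomposition certifies tw(G) ≤ 3. For the lower bound: the 4 vertex sets {3,4,6}, {5}, {8}, {1,2,7,9} are disjoint, each induces a connected subgraph, and every pair is joined by at least one edge of G. Contracting each set to a single vertex therefore yields K_{4} as a minor, and since treewidth is minor-monotone, tw(G) ≥ tw(K_{4}) = 3. Hence tw(G) = 3 exactly.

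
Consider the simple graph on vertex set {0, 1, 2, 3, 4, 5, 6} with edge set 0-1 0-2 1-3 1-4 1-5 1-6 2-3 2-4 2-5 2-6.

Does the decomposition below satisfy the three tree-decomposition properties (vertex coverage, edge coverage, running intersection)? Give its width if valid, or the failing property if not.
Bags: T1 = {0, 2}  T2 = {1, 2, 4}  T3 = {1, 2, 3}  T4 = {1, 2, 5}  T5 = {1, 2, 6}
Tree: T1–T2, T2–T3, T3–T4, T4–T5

A tree decomposition must satisfy three properties: every vertex lies in some bag; for every edge, both endpoints lie together in some bag; and for every vertex, the bags containing it form a connected subtree. Here edge (1,0) lies in no bag, so the decomposition is invalid.

No — edge (1,0) lies in no bag.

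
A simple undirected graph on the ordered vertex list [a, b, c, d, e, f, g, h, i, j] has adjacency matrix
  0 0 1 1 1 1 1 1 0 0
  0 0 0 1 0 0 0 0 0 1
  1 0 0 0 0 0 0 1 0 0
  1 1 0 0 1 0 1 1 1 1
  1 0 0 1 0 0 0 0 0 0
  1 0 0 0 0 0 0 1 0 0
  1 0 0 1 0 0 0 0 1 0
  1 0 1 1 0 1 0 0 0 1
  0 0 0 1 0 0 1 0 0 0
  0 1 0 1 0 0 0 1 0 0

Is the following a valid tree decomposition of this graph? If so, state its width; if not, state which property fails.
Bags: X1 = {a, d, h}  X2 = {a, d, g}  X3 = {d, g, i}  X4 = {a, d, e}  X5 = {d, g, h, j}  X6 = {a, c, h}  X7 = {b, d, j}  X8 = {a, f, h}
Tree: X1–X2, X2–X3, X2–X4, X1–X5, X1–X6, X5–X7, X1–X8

A tree decomposition must satisfy three properties: every vertex lies in some bag; for every edge, both endpoints lie together in some bag; and for every vertex, the bags containing it form a connected subtree. Here bags containing vertex g are not connected in the tree, so the decomposition is invalid.

No — bags containing vertex g are not connected in the tree.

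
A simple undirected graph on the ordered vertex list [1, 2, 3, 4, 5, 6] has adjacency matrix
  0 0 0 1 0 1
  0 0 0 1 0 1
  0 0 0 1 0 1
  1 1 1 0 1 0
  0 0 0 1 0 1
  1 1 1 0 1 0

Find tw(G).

2

A width-2 tree decomposition is:
Bags: B1 = {4, 5, 6}  B2 = {1, 4, 6}  B3 = {2, 4, 6}  B4 = {3, 4, 6}
Tree: B1–B2, B2–B3, B3–B4
Every bag has size at most 3, so the width is 3 − 1 = 2 and tw(G) ≤ 2. For the lower bound, G contains the cycle 6–5–4–1–6, so G is not a forest; only forests have treewidth ≤ 1, hence tw(G) ≥ 2. The upper and lower bounds meet at 2, so that is the treewidth.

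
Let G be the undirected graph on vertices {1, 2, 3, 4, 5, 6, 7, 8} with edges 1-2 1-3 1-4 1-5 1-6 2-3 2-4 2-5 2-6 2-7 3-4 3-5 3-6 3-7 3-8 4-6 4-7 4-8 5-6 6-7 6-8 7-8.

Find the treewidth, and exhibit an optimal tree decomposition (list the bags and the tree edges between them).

Treewidth 4.
One optimal decomposition is:
Bags: B1 = {3, 4, 6, 7, 8}  B2 = {2, 3, 4, 6, 7}  B3 = {1, 2, 3, 4, 6}  B4 = {1, 2, 3, 5, 6}
Tree: B1–B2, B2–B3, B3–B4

Every bag has size at most 5, so the width is 5 − 1 = 4 and tw(G) ≤ 4. For the lower bound, the 5 vertices {3, 4, 6, 7, 8} are pairwise adjacent, and any tree decomposition puts a clique entirely inside one bag — forcing width ≥ 4. Hence tw(G) = 4 exactly.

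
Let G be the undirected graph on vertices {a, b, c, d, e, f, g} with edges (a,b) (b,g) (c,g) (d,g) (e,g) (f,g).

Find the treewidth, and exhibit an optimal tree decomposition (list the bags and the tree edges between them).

Every bag has size at most 2, so the width is 2 − 1 = 1 and tw(G) ≤ 1. Any graph with an edge has treewidth ≥ 1, and G has the edge g–c. The upper and lower bounds meet at 1, so that is the treewidth.

Treewidth 1.
One optimal decomposition is:
Bags: B1 = {c, g}  B2 = {f, g}  B3 = {e, g}  B4 = {b, g}  B5 = {a, b}  B6 = {d, g}
Tree: B1–B2, B2–B3, B3–B4, B4–B5, B4–B6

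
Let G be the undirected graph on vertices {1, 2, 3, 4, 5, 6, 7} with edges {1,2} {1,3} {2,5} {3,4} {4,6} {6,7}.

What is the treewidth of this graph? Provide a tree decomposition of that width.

Every bag has size at most 2, so the width is 2 − 1 = 1 and tw(G) ≤ 1. G has an edge, so its treewidth is at least 1. Therefore the treewidth is 1.

Treewidth 1.
One such decomposition:
Bags: B1 = {2, 5}  B2 = {1, 2}  B3 = {1, 3}  B4 = {3, 4}  B5 = {4, 6}  B6 = {6, 7}
Tree: B1–B2, B2–B3, B3–B4, B4–B5, B5–B6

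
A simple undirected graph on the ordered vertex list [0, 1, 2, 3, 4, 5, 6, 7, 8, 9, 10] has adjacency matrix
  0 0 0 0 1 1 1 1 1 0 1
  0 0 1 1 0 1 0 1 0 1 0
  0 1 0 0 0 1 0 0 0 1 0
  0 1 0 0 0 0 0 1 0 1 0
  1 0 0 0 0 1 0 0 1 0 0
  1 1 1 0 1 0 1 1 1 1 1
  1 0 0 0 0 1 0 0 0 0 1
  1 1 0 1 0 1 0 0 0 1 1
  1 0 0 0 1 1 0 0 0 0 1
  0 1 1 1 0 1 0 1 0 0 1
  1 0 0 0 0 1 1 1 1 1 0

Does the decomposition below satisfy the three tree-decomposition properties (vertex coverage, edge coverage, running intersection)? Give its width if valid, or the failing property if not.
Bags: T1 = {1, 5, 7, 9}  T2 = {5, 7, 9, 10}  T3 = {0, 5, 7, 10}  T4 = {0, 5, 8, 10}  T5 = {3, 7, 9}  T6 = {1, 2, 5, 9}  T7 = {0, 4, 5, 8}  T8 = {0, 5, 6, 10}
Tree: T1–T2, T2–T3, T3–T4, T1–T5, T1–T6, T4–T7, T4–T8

No — edge (1,3) lies in no bag.

A tree decomposition must satisfy three properties: every vertex lies in some bag; for every edge, both endpoints lie together in some bag; and for every vertex, the bags containing it form a connected subtree. Here edge (1,3) lies in no bag, so the decomposition is invalid.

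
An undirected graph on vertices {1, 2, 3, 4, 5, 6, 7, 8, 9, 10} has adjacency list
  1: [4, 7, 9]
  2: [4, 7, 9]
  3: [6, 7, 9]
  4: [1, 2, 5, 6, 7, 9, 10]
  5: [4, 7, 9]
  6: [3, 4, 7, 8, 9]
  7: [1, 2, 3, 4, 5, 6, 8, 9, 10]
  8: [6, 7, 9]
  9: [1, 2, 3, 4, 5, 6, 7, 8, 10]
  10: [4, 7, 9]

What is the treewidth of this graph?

A width-3 tree decomposition is:
Bags: B1 = {3, 6, 7, 9}  B2 = {4, 6, 7, 9}  B3 = {6, 7, 8, 9}  B4 = {1, 4, 7, 9}  B5 = {2, 4, 7, 9}  B6 = {4, 5, 7, 9}  B7 = {4, 7, 9, 10}
Tree: B1–B2, B1–B3, B2–B4, B4–B5, B2–B6, B4–B7
Each bag holds 4 vertices, so the decomposition has width 3, which upper-bounds the treewidth. Conversely, {6, 7, 8, 9} is a clique of size 4, and the vertices of any clique must share a bag in every tree decomposition; so some bag has ≥ 4 vertices and tw(G) ≥ 3. The upper and lower bounds meet at 3, so that is the treewidth.

3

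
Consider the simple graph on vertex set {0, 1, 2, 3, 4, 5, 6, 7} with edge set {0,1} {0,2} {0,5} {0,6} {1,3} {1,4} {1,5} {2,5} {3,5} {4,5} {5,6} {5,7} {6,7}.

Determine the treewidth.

A width-2 tree decomposition is:
Bags: B1 = {0, 1, 5}  B2 = {1, 4, 5}  B3 = {0, 5, 6}  B4 = {5, 6, 7}  B5 = {0, 2, 5}  B6 = {1, 3, 5}
Tree: B1–B2, B1–B3, B3–B4, B3–B5, B1–B6
The largest bag has 3 vertices, giving width 2; this decomposition certifies tw(G) ≤ 2. For the lower bound, the 3 vertices {0, 1, 5} are pairwise adjacent, and any tree decomposition puts a clique entirely inside one bag — forcing width ≥ 2. Therefore the treewidth is 2.

2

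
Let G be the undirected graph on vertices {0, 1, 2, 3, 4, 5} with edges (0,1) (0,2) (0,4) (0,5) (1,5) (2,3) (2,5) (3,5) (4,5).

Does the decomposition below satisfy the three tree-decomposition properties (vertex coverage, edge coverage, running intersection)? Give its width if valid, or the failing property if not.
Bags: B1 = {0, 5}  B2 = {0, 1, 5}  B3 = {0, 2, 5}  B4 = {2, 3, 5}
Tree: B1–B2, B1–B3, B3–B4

A tree decomposition must satisfy three properties: every vertex lies in some bag; for every edge, both endpoints lie together in some bag; and for every vertex, the bags containing it form a connected subtree. Here vertex 4 appears in no bag, so the decomposition is invalid.

No — vertex 4 appears in no bag.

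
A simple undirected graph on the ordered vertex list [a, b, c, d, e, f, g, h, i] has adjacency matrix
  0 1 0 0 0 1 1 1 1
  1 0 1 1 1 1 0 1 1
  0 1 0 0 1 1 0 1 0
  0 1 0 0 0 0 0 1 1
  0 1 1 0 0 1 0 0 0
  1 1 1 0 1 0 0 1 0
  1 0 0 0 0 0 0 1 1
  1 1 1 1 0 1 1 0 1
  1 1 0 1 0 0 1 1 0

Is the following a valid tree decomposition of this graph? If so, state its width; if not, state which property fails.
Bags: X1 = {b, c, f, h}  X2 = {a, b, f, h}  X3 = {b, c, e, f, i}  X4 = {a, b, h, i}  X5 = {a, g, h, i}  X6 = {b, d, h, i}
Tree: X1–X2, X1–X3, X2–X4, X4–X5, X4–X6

No — bags containing vertex i are not connected in the tree.

A tree decomposition must satisfy three properties: every vertex lies in some bag; for every edge, both endpoints lie together in some bag; and for every vertex, the bags containing it form a connected subtree. Here bags containing vertex i are not connected in the tree, so the decomposition is invalid.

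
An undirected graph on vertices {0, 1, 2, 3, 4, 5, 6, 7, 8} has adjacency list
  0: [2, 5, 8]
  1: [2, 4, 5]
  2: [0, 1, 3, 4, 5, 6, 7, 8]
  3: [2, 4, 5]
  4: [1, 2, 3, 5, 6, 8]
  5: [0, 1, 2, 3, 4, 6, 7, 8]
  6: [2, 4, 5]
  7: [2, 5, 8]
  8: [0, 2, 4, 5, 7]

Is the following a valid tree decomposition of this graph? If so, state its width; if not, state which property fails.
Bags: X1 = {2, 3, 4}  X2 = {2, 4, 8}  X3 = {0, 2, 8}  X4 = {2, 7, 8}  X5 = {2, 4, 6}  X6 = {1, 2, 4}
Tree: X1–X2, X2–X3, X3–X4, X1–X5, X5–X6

A tree decomposition must satisfy three properties: every vertex lies in some bag; for every edge, both endpoints lie together in some bag; and for every vertex, the bags containing it form a connected subtree. Here vertex 5 appears in no bag, so the decomposition is invalid.

No — vertex 5 appears in no bag.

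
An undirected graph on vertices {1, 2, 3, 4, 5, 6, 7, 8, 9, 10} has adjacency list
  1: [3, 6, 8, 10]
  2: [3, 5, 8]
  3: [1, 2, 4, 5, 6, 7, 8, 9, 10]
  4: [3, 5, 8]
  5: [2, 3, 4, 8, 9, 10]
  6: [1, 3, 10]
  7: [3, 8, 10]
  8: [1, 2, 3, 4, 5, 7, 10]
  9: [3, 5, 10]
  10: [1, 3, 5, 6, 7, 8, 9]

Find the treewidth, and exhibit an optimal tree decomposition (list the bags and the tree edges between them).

Treewidth 3.
One optimal decomposition is:
Bags: B1 = {1, 3, 6, 10}  B2 = {1, 3, 8, 10}  B3 = {3, 5, 8, 10}  B4 = {3, 5, 9, 10}  B5 = {3, 4, 5, 8}  B6 = {2, 3, 5, 8}  B7 = {3, 7, 8, 10}
Tree: B1–B2, B2–B3, B3–B4, B3–B5, B5–B6, B3–B7

Every bag has size at most 4, so the width is 4 − 1 = 3 and tw(G) ≤ 3. On the other hand G contains the 4-clique {1, 3, 8, 10}. A clique must lie in a single bag of any decomposition, so no decomposition can have width below 3. The upper and lower bounds meet at 3, so that is the treewidth.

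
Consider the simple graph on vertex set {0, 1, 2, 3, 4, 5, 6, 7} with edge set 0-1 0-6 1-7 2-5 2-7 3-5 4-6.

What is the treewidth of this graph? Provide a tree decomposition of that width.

Each bag holds 2 vertices, so the decomposition has width 1, which upper-bounds the treewidth. Any graph with an edge has treewidth ≥ 1, and G has the edge 4–6. The upper and lower bounds meet at 1, so that is the treewidth.

Treewidth 1.
One optimal decomposition is:
Bags: B1 = {4, 6}  B2 = {0, 6}  B3 = {0, 1}  B4 = {1, 7}  B5 = {2, 7}  B6 = {2, 5}  B7 = {3, 5}
Tree: B1–B2, B2–B3, B3–B4, B4–B5, B5–B6, B6–B7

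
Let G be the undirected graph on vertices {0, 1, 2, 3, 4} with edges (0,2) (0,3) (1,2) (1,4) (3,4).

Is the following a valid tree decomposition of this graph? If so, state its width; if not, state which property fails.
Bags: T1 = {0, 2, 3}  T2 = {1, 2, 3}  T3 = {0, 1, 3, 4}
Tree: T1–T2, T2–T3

A tree decomposition must satisfy three properties: every vertex lies in some bag; for every edge, both endpoints lie together in some bag; and for every vertex, the bags containing it form a connected subtree. Here bags containing vertex 0 are not connected in the tree, so the decomposition is invalid.

No — bags containing vertex 0 are not connected in the tree.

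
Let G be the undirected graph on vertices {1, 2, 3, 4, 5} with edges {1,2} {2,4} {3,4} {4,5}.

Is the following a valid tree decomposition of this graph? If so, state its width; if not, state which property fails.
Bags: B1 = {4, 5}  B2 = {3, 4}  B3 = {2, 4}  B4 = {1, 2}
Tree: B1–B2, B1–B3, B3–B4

Yes; width 1.

Every vertex of G appears in some bag (union = {1, 2, 3, 4, 5}); every edge is covered by a bag; and for each vertex v the set of bags containing v is connected in the bag tree. The decomposition is therefore valid. The largest bag has 2 vertices, so the width is 1.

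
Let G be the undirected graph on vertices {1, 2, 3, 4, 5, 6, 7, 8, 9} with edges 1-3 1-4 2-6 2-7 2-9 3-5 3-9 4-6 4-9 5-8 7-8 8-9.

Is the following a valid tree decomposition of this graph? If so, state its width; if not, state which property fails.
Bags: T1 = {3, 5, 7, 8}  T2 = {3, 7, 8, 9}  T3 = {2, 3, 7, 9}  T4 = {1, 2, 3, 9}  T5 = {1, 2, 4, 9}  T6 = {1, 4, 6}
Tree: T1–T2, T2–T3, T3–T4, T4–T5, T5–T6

A tree decomposition must satisfy three properties: every vertex lies in some bag; for every edge, both endpoints lie together in some bag; and for every vertex, the bags containing it form a connected subtree. Here edge (2,6) lies in no bag, so the decomposition is invalid.

No — edge (2,6) lies in no bag.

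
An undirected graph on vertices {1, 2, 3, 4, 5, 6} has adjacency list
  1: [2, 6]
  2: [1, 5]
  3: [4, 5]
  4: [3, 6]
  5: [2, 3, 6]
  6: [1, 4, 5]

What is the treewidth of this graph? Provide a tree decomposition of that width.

Every bag has size at most 3, so the width is 3 − 1 = 2 and tw(G) ≤ 2. Since 3–4–6–5–3 is a cycle in G, G is not acyclic. Forests are exactly the graphs of treewidth ≤ 1, so tw(G) ≥ 2. Combining the bounds, tw(G) = 2.

Treewidth 2.
Bags: B1 = {3, 4, 5}  B2 = {4, 5, 6}  B3 = {2, 5, 6}  B4 = {1, 2, 6}
Tree: B1–B2, B2–B3, B3–B4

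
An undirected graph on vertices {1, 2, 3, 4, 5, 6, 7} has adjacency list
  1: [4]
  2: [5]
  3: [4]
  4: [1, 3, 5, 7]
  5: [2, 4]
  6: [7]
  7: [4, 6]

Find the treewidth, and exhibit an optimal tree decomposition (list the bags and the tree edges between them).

Each bag holds 2 vertices, so the decomposition has width 1, which upper-bounds the treewidth. Since G has at least one edge (e.g. 1–4), it is not an edgeless graph, so tw(G) ≥ 1. Hence tw(G) = 1 exactly.

Treewidth 1.
One optimal decomposition is:
Bags: B1 = {1, 4}  B2 = {4, 7}  B3 = {4, 5}  B4 = {3, 4}  B5 = {2, 5}  B6 = {6, 7}
Tree: B1–B2, B1–B3, B2–B4, B3–B5, B2–B6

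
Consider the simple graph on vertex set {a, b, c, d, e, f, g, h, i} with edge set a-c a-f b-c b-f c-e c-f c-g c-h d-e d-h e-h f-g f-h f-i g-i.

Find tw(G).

2

A width-2 tree decomposition is:
Bags: B1 = {a, c, f}  B2 = {c, f, g}  B3 = {c, f, h}  B4 = {c, e, h}  B5 = {f, g, i}  B6 = {d, e, h}  B7 = {b, c, f}
Tree: B1–B2, B2–B3, B3–B4, B2–B5, B4–B6, B1–B7
Each bag holds 3 vertices, so the decomposition has width 2, which upper-bounds the treewidth. On the other hand G contains the 3-clique {d, e, h}. A clique must lie in a single bag of any decomposition, so no decomposition can have width below 2. The upper and lower bounds meet at 2, so that is the treewidth.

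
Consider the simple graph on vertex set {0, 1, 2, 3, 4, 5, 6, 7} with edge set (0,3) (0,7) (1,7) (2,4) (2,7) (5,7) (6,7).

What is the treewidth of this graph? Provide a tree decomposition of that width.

The largest bag has 2 vertices, giving width 1; this decomposition certifies tw(G) ≤ 1. Any graph with an edge has treewidth ≥ 1, and G has the edge 7–0. Combining the bounds, tw(G) = 1.

Treewidth 1.
One such decomposition:
Bags: B1 = {0, 7}  B2 = {2, 7}  B3 = {5, 7}  B4 = {1, 7}  B5 = {6, 7}  B6 = {0, 3}  B7 = {2, 4}
Tree: B1–B2, B1–B3, B3–B4, B4–B5, B1–B6, B2–B7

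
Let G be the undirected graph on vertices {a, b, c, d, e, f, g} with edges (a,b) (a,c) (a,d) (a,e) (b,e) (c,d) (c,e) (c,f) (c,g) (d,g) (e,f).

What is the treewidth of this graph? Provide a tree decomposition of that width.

Treewidth 2.
One optimal decomposition is:
Bags: B1 = {a, c, d}  B2 = {a, c, e}  B3 = {a, b, e}  B4 = {c, d, g}  B5 = {c, e, f}
Tree: B1–B2, B2–B3, B1–B4, B2–B5

Every bag has size at most 3, so the width is 3 − 1 = 2 and tw(G) ≤ 2. On the other hand G contains the 3-clique {c, d, g}. A clique must lie in a single bag of any decomposition, so no decomposition can have width below 2. Therefore the treewidth is 2.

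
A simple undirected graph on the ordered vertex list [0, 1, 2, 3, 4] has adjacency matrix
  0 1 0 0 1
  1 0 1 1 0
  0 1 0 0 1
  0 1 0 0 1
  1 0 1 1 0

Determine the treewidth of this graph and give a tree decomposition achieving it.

Treewidth 2.
One such decomposition:
Bags: B1 = {1, 3, 4}  B2 = {0, 1, 4}  B3 = {1, 2, 4}
Tree: B1–B2, B2–B3

Every bag has size at most 3, so the width is 3 − 1 = 2 and tw(G) ≤ 2. The edges 3–1–0–4–3 form a cycle, so G is not a tree and its treewidth is at least 2. Combining the bounds, tw(G) = 2.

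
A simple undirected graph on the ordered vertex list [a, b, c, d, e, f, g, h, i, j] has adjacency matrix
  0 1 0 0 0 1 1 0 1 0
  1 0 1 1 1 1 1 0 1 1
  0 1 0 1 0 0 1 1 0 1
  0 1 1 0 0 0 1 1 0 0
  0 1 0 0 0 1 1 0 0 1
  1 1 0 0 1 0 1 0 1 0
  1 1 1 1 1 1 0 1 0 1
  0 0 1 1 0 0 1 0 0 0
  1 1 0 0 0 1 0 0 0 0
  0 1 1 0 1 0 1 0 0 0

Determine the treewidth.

3

A width-3 tree decomposition is:
Bags: B1 = {b, e, f, g}  B2 = {b, e, g, j}  B3 = {a, b, f, g}  B4 = {b, c, g, j}  B5 = {b, c, d, g}  B6 = {a, b, f, i}  B7 = {c, d, g, h}
Tree: B1–B2, B1–B3, B2–B4, B4–B5, B3–B6, B5–B7
Every bag has size at most 4, so the width is 4 − 1 = 3 and tw(G) ≤ 3. For the lower bound, the 4 vertices {c, d, g, h} are pairwise adjacent, and any tree decomposition puts a clique entirely inside one bag — forcing width ≥ 3. Combining the bounds, tw(G) = 3.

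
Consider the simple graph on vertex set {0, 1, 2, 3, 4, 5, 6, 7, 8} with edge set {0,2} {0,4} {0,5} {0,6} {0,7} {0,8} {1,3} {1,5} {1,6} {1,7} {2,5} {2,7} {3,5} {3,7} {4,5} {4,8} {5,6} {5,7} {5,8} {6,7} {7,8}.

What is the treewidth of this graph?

A width-3 tree decomposition is:
Bags: B1 = {0, 5, 6, 7}  B2 = {0, 5, 7, 8}  B3 = {0, 4, 5, 8}  B4 = {0, 2, 5, 7}  B5 = {1, 5, 6, 7}  B6 = {1, 3, 5, 7}
Tree: B1–B2, B2–B3, B1–B4, B1–B5, B5–B6
The largest bag has 4 vertices, giving width 3; this decomposition certifies tw(G) ≤ 3. For the lower bound, the 4 vertices {0, 4, 5, 8} are pairwise adjacent, and any tree decomposition puts a clique entirely inside one bag — forcing width ≥ 3. Hence tw(G) = 3 exactly.

3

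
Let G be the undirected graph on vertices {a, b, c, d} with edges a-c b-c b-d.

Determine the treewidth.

A width-1 tree decomposition is:
Bags: B1 = {a, c}  B2 = {b, c}  B3 = {b, d}
Tree: B1–B2, B2–B3
The largest bag has 2 vertices, giving width 1; this decomposition certifies tw(G) ≤ 1. Any graph with an edge has treewidth ≥ 1, and G has the edge a–c. The upper and lower bounds meet at 1, so that is the treewidth.

1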